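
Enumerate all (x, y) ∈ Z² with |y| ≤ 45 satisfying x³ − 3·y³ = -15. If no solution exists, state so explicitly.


The equation is x³ - 3y³ = -15. For fixed y, x³ = 3·y³ − 15, so a solution requires the RHS to be a perfect cube.
Strategy: iterate y from -45 to 45, compute RHS = 3·y³ − 15, and check whether it is a (positive or negative) perfect cube.
Check small values of y:
  y = 0: RHS = -15 is not a perfect cube.
  y = 1: RHS = -12 is not a perfect cube.
  y = -1: RHS = -18 is not a perfect cube.
  y = 2: RHS = 9 is not a perfect cube.
  y = -2: RHS = -39 is not a perfect cube.
  y = 3: RHS = 66 is not a perfect cube.
  y = -3: RHS = -96 is not a perfect cube.
Continuing the search up to |y| = 45 finds no solutions either.
No (x, y) in the scanned range satisfies the equation.

No integer solutions with |y| ≤ 45.


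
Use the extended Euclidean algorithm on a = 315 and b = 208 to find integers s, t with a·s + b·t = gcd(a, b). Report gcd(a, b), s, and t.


Euclidean algorithm on (315, 208) — divide until remainder is 0:
  315 = 1 · 208 + 107
  208 = 1 · 107 + 101
  107 = 1 · 101 + 6
  101 = 16 · 6 + 5
  6 = 1 · 5 + 1
  5 = 5 · 1 + 0
gcd(315, 208) = 1.
Track Bezout coefficients alongside the remainders: start with r₀ = 315 = a·1 + b·0 (s = 1, t = 0) and r₁ = 208 = a·0 + b·1 (s = 0, t = 1); each new remainder r_{k+1} = r_{k-1} − q_k·r_k inherits s_{k+1} = s_{k-1} − q_k·s_k, t_{k+1} = t_{k-1} − q_k·t_k, so r_k = a·s_k + b·t_k at every step:
  q = 1: r = 107, s = 1 − 1·0 = 1, t = 0 − 1·1 = -1  (check: 315·1 + 208·(-1) = 107)
  q = 1: r = 101, s = 0 − 1·1 = -1, t = 1 − 1·(-1) = 2  (check: 315·(-1) + 208·2 = 101)
  q = 1: r = 6, s = 1 − 1·(-1) = 2, t = -1 − 1·2 = -3  (check: 315·2 + 208·(-3) = 6)
  q = 16: r = 5, s = -1 − 16·2 = -33, t = 2 − 16·(-3) = 50  (check: 315·(-33) + 208·50 = 5)
  q = 1: r = 1, s = 2 − 1·(-33) = 35, t = -3 − 1·50 = -53  (check: 315·35 + 208·(-53) = 1)
The row with r = 1 (the gcd) gives the Bezout coefficients s = 35, t = -53.
Result: 315 · (35) + 208 · (-53) = 1.

gcd(315, 208) = 1; s = 35, t = -53 (check: 315·35 + 208·(-53) = 1).


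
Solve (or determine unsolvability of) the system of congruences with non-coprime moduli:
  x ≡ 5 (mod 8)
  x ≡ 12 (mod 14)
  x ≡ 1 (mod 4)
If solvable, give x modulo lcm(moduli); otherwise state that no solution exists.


Moduli 8, 14, 4 are not pairwise coprime, so CRT works modulo lcm(m_i) when all pairwise compatibility conditions hold.
Pairwise compatibility: gcd(m_i, m_j) must divide a_i - a_j for every pair.
Merge one congruence at a time:
  Start: x ≡ 5 (mod 8).
  Combine with x ≡ 12 (mod 14): gcd(8, 14) = 2, and 12 - 5 = 7 is NOT divisible by 2.
    ⇒ system is inconsistent (no integer solution).

No solution (the system is inconsistent).


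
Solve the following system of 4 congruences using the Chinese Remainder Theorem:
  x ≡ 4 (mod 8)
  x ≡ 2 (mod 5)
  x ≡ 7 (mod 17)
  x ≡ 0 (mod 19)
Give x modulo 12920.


Product of moduli M = 8 · 5 · 17 · 19 = 12920.
Merge one congruence at a time:
  Start: x ≡ 4 (mod 8).
  Combine with x ≡ 2 (mod 5); new modulus lcm = 40.
    Write x = 4 + 8·t and substitute into x ≡ 2 (mod 5): 8·t ≡ 2 − 4 = -2 (mod 5).
    Reduce coefficients mod 5: 3·t ≡ 3 (mod 5).
    The inverse of 3 mod 5 is 2 (since 3·2 = 6 = 1·5 + 1), so t ≡ 2·3 = 6 ≡ 1 (mod 5).
    Then x = 4 + 8·1 = 12, valid modulo lcm(8, 5) = 40: x ≡ 12 (mod 40).
  Combine with x ≡ 7 (mod 17); new modulus lcm = 680.
    Write x = 12 + 40·t and substitute into x ≡ 7 (mod 17): 40·t ≡ 7 − 12 = -5 (mod 17).
    Reduce coefficients mod 17: 6·t ≡ 12 (mod 17).
    The inverse of 6 mod 17 is 3 (since 6·3 = 18 = 1·17 + 1), so t ≡ 3·12 = 36 ≡ 2 (mod 17).
    Then x = 12 + 40·2 = 92, valid modulo lcm(40, 17) = 680: x ≡ 92 (mod 680).
  Combine with x ≡ 0 (mod 19); new modulus lcm = 12920.
    Write x = 92 + 680·t and substitute into x ≡ 0 (mod 19): 680·t ≡ 0 − 92 = -92 (mod 19).
    Reduce coefficients mod 19: 15·t ≡ 3 (mod 19).
    The inverse of 15 mod 19 is 14 (since 15·14 = 210 = 11·19 + 1), so t ≡ 14·3 = 42 ≡ 4 (mod 19).
    Then x = 92 + 680·4 = 2812, valid modulo lcm(680, 19) = 12920: x ≡ 2812 (mod 12920).
Verify against each original: 2812 mod 8 = 4, 2812 mod 5 = 2, 2812 mod 17 = 7, 2812 mod 19 = 0.

x ≡ 2812 (mod 12920).


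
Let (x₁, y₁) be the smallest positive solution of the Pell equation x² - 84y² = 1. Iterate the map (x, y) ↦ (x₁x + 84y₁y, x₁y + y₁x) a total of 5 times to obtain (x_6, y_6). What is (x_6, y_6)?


Step 1: Find the fundamental solution (x₁, y₁) of x² - 84y² = 1.
  Expand √84 as a continued fraction. a₀ = ⌊√84⌋ = 9; iterate m_{k+1} = d_k·a_k − m_k, d_{k+1} = (84 − m_{k+1}²)/d_k, a_{k+1} = ⌊(a₀ + m_{k+1})/d_{k+1}⌋ (starting m₀ = 0, d₀ = 1), with convergents p_k = a_k·p_{k-1} + p_{k-2}, q_k = a_k·q_{k-1} + q_{k-2} (p₋₁ = 1, q₋₁ = 0):
  k = 0: a₀ = 9; p₀/q₀ = 9/1; p₀² − 84·q₀² = 81 − 84 = -3.
  k = 1: m = 9, d = 3, a = ⌊(9 + 9)/3⌋ = 6; p/q = (6·9 + 1)/(6·1 + 0) = 55/6; p² − 84·q² = 3025 − 3024 = 1.
  The first convergent with p² − 84·q² = 1 gives the fundamental solution (x₁, y₁) = (55, 6).
Step 2: Apply the recurrence (x_{n+1}, y_{n+1}) = (x₁x_n + 84y₁y_n, x₁y_n + y₁x_n) repeatedly.
  From (x_1, y_1) = (55, 6): x_2 = 55·55 + 84·6·6 = 6049; y_2 = 55·6 + 6·55 = 660.
  From (x_2, y_2) = (6049, 660): x_3 = 55·6049 + 84·6·660 = 665335; y_3 = 55·660 + 6·6049 = 72594.
  From (x_3, y_3) = (665335, 72594): x_4 = 55·665335 + 84·6·72594 = 73180801; y_4 = 55·72594 + 6·665335 = 7984680.
  From (x_4, y_4) = (73180801, 7984680): x_5 = 55·73180801 + 84·6·7984680 = 8049222775; y_5 = 55·7984680 + 6·73180801 = 878242206.
  From (x_5, y_5) = (8049222775, 878242206): x_6 = 55·8049222775 + 84·6·878242206 = 885341324449; y_6 = 55·878242206 + 6·8049222775 = 96598657980.
Step 3: Verify x_6² - 84·y_6² = 783829260777109485153601 - 783829260777109485153600 = 1 (should be 1). ✓

(x_1, y_1) = (55, 6); (x_6, y_6) = (885341324449, 96598657980).


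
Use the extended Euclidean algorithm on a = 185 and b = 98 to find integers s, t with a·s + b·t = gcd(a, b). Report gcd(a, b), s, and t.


Euclidean algorithm on (185, 98) — divide until remainder is 0:
  185 = 1 · 98 + 87
  98 = 1 · 87 + 11
  87 = 7 · 11 + 10
  11 = 1 · 10 + 1
  10 = 10 · 1 + 0
gcd(185, 98) = 1.
Track Bezout coefficients alongside the remainders: start with r₀ = 185 = a·1 + b·0 (s = 1, t = 0) and r₁ = 98 = a·0 + b·1 (s = 0, t = 1); each new remainder r_{k+1} = r_{k-1} − q_k·r_k inherits s_{k+1} = s_{k-1} − q_k·s_k, t_{k+1} = t_{k-1} − q_k·t_k, so r_k = a·s_k + b·t_k at every step:
  q = 1: r = 87, s = 1 − 1·0 = 1, t = 0 − 1·1 = -1  (check: 185·1 + 98·(-1) = 87)
  q = 1: r = 11, s = 0 − 1·1 = -1, t = 1 − 1·(-1) = 2  (check: 185·(-1) + 98·2 = 11)
  q = 7: r = 10, s = 1 − 7·(-1) = 8, t = -1 − 7·2 = -15  (check: 185·8 + 98·(-15) = 10)
  q = 1: r = 1, s = -1 − 1·8 = -9, t = 2 − 1·(-15) = 17  (check: 185·(-9) + 98·17 = 1)
The row with r = 1 (the gcd) gives the Bezout coefficients s = -9, t = 17.
Result: 185 · (-9) + 98 · (17) = 1.

gcd(185, 98) = 1; s = -9, t = 17 (check: 185·(-9) + 98·17 = 1).


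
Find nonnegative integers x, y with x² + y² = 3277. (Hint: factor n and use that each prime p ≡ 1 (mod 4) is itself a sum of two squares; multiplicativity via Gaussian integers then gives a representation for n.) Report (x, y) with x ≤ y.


Step 1: Factor n = 3277 = 29 · 113.
Step 2: Check the mod-4 condition on each prime factor: 29 ≡ 1 (mod 4), exponent 1; 113 ≡ 1 (mod 4), exponent 1.
All primes ≡ 3 (mod 4) appear to even exponent (or don't appear), so by the two-squares theorem n IS expressible as a sum of two squares.
Step 3: Build a representation. Here n = 29 · 113 is a product of primes ≡ 1 (mod 4). Each prime p ≡ 1 (mod 4) is itself a sum of two squares; find a² by testing p − a² for a perfect square:
  29: 29 − 1² = 28, 29 − 2² = 25 = 5² ⇒ 29 = 2² + 5².
  113: 113 − 1² = 112, 113 − 2² = 109, 113 − 3² = 104, 113 − 4² = 97, 113 − 5² = 88, 113 − 6² = 77, 113 − 7² = 64 = 8² ⇒ 113 = 7² + 8².
  Combine using the Brahmagupta–Fibonacci identity (a² + b²)(c² + d²) = (ac − bd)² + (ad + bc)² = (ac + bd)² + (ad − bc)²:
  29 · 113 = 3277: from (2² + 5²)(7² + 8²), take (2·7 − 5·8, 2·8 + 5·7) = (14 − 40, 16 + 35) = (-26, 51); dropping signs (only squares matter) gives (26, 51); check 26² + 51² = 676 + 2601 = 3277 ✓.
Step 4: Order so x ≤ y and verify: 26² + 51² = 676 + 2601 = 3277 = n. ✓

n = 3277 = 26² + 51² (one valid representation with x ≤ y).


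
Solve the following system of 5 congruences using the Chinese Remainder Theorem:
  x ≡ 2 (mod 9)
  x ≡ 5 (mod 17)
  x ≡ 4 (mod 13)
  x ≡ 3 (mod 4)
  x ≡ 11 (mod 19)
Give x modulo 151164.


Product of moduli M = 9 · 17 · 13 · 4 · 19 = 151164.
Merge one congruence at a time:
  Start: x ≡ 2 (mod 9).
  Combine with x ≡ 5 (mod 17); new modulus lcm = 153.
    Write x = 2 + 9·t and substitute into x ≡ 5 (mod 17): 9·t ≡ 5 − 2 = 3 (mod 17).
    The inverse of 9 mod 17 is 2 (since 9·2 = 18 = 1·17 + 1), so t ≡ 2·3 = 6 ≡ 6 (mod 17).
    Then x = 2 + 9·6 = 56, valid modulo lcm(9, 17) = 153: x ≡ 56 (mod 153).
  Combine with x ≡ 4 (mod 13); new modulus lcm = 1989.
    Write x = 56 + 153·t and substitute into x ≡ 4 (mod 13): 153·t ≡ 4 − 56 = -52 (mod 13).
    Reduce coefficients mod 13: 10·t ≡ 0 (mod 13).
    The inverse of 10 mod 13 is 4 (since 10·4 = 40 = 3·13 + 1), so t ≡ 4·0 = 0 ≡ 0 (mod 13).
    Then x = 56 + 153·0 = 56, valid modulo lcm(153, 13) = 1989: x ≡ 56 (mod 1989).
  Combine with x ≡ 3 (mod 4); new modulus lcm = 7956.
    Write x = 56 + 1989·t and substitute into x ≡ 3 (mod 4): 1989·t ≡ 3 − 56 = -53 (mod 4).
    Reduce coefficients mod 4: 1·t ≡ 3 (mod 4).
    So t ≡ 3 (mod 4).
    Then x = 56 + 1989·3 = 6023, valid modulo lcm(1989, 4) = 7956: x ≡ 6023 (mod 7956).
  Combine with x ≡ 11 (mod 19); new modulus lcm = 151164.
    Write x = 6023 + 7956·t and substitute into x ≡ 11 (mod 19): 7956·t ≡ 11 − 6023 = -6012 (mod 19).
    Reduce coefficients mod 19: 14·t ≡ 11 (mod 19).
    The inverse of 14 mod 19 is 15 (since 14·15 = 210 = 11·19 + 1), so t ≡ 15·11 = 165 ≡ 13 (mod 19).
    Then x = 6023 + 7956·13 = 109451, valid modulo lcm(7956, 19) = 151164: x ≡ 109451 (mod 151164).
Verify against each original: 109451 mod 9 = 2, 109451 mod 17 = 5, 109451 mod 13 = 4, 109451 mod 4 = 3, 109451 mod 19 = 11.

x ≡ 109451 (mod 151164).


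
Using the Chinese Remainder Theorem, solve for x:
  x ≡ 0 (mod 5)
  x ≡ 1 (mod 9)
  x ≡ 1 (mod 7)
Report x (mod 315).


Moduli 5, 9, 7 are pairwise coprime; by CRT there is a unique solution modulo M = 5 · 9 · 7 = 315.
Solve pairwise, accumulating the modulus:
  Start with x ≡ 0 (mod 5).
  Combine with x ≡ 1 (mod 9): since gcd(5, 9) = 1, we get a unique residue mod 45.
    Write x = 0 + 5·t and substitute into x ≡ 1 (mod 9): 5·t ≡ 1 − 0 = 1 (mod 9).
    The inverse of 5 mod 9 is 2 (since 5·2 = 10 = 1·9 + 1), so t ≡ 2·1 = 2 ≡ 2 (mod 9).
    Then x = 0 + 5·2 = 10, valid modulo lcm(5, 9) = 45: x ≡ 10 (mod 45).
  Combine with x ≡ 1 (mod 7): since gcd(45, 7) = 1, we get a unique residue mod 315.
    Write x = 10 + 45·t and substitute into x ≡ 1 (mod 7): 45·t ≡ 1 − 10 = -9 (mod 7).
    Reduce coefficients mod 7: 3·t ≡ 5 (mod 7).
    The inverse of 3 mod 7 is 5 (since 3·5 = 15 = 2·7 + 1), so t ≡ 5·5 = 25 ≡ 4 (mod 7).
    Then x = 10 + 45·4 = 190, valid modulo lcm(45, 7) = 315: x ≡ 190 (mod 315).
Verify: 190 mod 5 = 0 ✓, 190 mod 9 = 1 ✓, 190 mod 7 = 1 ✓.

x ≡ 190 (mod 315).


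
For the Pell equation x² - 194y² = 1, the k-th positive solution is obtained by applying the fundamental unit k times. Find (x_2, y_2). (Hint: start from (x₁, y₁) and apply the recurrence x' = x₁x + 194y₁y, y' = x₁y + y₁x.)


Step 1: Find the fundamental solution (x₁, y₁) of x² - 194y² = 1.
  Expand √194 as a continued fraction. a₀ = ⌊√194⌋ = 13; iterate m_{k+1} = d_k·a_k − m_k, d_{k+1} = (194 − m_{k+1}²)/d_k, a_{k+1} = ⌊(a₀ + m_{k+1})/d_{k+1}⌋ (starting m₀ = 0, d₀ = 1), with convergents p_k = a_k·p_{k-1} + p_{k-2}, q_k = a_k·q_{k-1} + q_{k-2} (p₋₁ = 1, q₋₁ = 0):
  k = 0: a₀ = 13; p₀/q₀ = 13/1; p₀² − 194·q₀² = 169 − 194 = -25.
  k = 1: m = 13, d = 25, a = ⌊(13 + 13)/25⌋ = 1; p/q = (1·13 + 1)/(1·1 + 0) = 14/1; p² − 194·q² = 196 − 194 = 2.
  k = 2: m = 12, d = 2, a = ⌊(13 + 12)/2⌋ = 12; p/q = (12·14 + 13)/(12·1 + 1) = 181/13; p² − 194·q² = 32761 − 32786 = -25.
  k = 3: m = 12, d = 25, a = ⌊(13 + 12)/25⌋ = 1; p/q = (1·181 + 14)/(1·13 + 1) = 195/14; p² − 194·q² = 38025 − 38024 = 1.
  The first convergent with p² − 194·q² = 1 gives the fundamental solution (x₁, y₁) = (195, 14).
Step 2: Apply the recurrence (x_{n+1}, y_{n+1}) = (x₁x_n + 194y₁y_n, x₁y_n + y₁x_n) repeatedly.
  From (x_1, y_1) = (195, 14): x_2 = 195·195 + 194·14·14 = 76049; y_2 = 195·14 + 14·195 = 5460.
Step 3: Verify x_2² - 194·y_2² = 5783450401 - 5783450400 = 1 (should be 1). ✓

(x_1, y_1) = (195, 14); (x_2, y_2) = (76049, 5460).


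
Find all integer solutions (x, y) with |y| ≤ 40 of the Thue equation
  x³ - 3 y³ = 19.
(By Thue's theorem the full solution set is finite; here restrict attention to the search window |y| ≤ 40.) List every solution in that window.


The equation is x³ - 3y³ = 19. For fixed y, x³ = 3·y³ + 19, so a solution requires the RHS to be a perfect cube.
Strategy: iterate y from -40 to 40, compute RHS = 3·y³ + 19, and check whether it is a (positive or negative) perfect cube.
Check small values of y:
  y = 0: RHS = 19 is not a perfect cube.
  y = 1: RHS = 22 is not a perfect cube.
  y = -1: RHS = 16 is not a perfect cube.
  y = 2: RHS = 43 is not a perfect cube.
  y = -2: RHS = -5 is not a perfect cube.
  y = 3: RHS = 100 is not a perfect cube.
  y = -3: RHS = -62 is not a perfect cube.
Continuing the search up to |y| = 40 finds no solutions either.
No (x, y) in the scanned range satisfies the equation.

No integer solutions with |y| ≤ 40.


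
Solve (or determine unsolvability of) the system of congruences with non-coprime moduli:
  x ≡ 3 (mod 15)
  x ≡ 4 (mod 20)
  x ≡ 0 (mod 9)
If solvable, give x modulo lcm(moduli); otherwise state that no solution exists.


Moduli 15, 20, 9 are not pairwise coprime, so CRT works modulo lcm(m_i) when all pairwise compatibility conditions hold.
Pairwise compatibility: gcd(m_i, m_j) must divide a_i - a_j for every pair.
Merge one congruence at a time:
  Start: x ≡ 3 (mod 15).
  Combine with x ≡ 4 (mod 20): gcd(15, 20) = 5, and 4 - 3 = 1 is NOT divisible by 5.
    ⇒ system is inconsistent (no integer solution).

No solution (the system is inconsistent).


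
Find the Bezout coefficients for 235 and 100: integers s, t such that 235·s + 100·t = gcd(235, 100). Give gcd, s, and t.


Euclidean algorithm on (235, 100) — divide until remainder is 0:
  235 = 2 · 100 + 35
  100 = 2 · 35 + 30
  35 = 1 · 30 + 5
  30 = 6 · 5 + 0
gcd(235, 100) = 5.
Track Bezout coefficients alongside the remainders: start with r₀ = 235 = a·1 + b·0 (s = 1, t = 0) and r₁ = 100 = a·0 + b·1 (s = 0, t = 1); each new remainder r_{k+1} = r_{k-1} − q_k·r_k inherits s_{k+1} = s_{k-1} − q_k·s_k, t_{k+1} = t_{k-1} − q_k·t_k, so r_k = a·s_k + b·t_k at every step:
  q = 2: r = 35, s = 1 − 2·0 = 1, t = 0 − 2·1 = -2  (check: 235·1 + 100·(-2) = 35)
  q = 2: r = 30, s = 0 − 2·1 = -2, t = 1 − 2·(-2) = 5  (check: 235·(-2) + 100·5 = 30)
  q = 1: r = 5, s = 1 − 1·(-2) = 3, t = -2 − 1·5 = -7  (check: 235·3 + 100·(-7) = 5)
The row with r = 5 (the gcd) gives the Bezout coefficients s = 3, t = -7.
Result: 235 · (3) + 100 · (-7) = 5.

gcd(235, 100) = 5; s = 3, t = -7 (check: 235·3 + 100·(-7) = 5).


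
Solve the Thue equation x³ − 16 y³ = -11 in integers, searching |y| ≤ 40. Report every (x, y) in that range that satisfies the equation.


The equation is x³ - 16y³ = -11. For fixed y, x³ = 16·y³ − 11, so a solution requires the RHS to be a perfect cube.
Strategy: iterate y from -40 to 40, compute RHS = 16·y³ − 11, and check whether it is a (positive or negative) perfect cube.
Check small values of y:
  y = 0: RHS = -11 is not a perfect cube.
  y = 1: RHS = 5 is not a perfect cube.
  y = -1: RHS = -27 = (-3)³ ⇒ x = -3 works.
  y = 2: RHS = 117 is not a perfect cube.
  y = -2: RHS = -139 is not a perfect cube.
  y = 3: RHS = 421 is not a perfect cube.
  y = -3: RHS = -443 is not a perfect cube.
Continuing the search up to |y| = 40 finds no further solutions beyond those listed.
Collected solutions: (-3, -1).

Solutions (with |y| ≤ 40): (-3, -1).


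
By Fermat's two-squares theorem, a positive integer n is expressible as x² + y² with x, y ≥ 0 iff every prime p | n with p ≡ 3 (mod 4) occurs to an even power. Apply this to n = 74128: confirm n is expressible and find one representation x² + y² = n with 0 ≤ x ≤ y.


Step 1: Factor n = 74128 = 2^4 · 41 · 113.
Step 2: Check the mod-4 condition on each prime factor: 2 = 2 (special); 41 ≡ 1 (mod 4), exponent 1; 113 ≡ 1 (mod 4), exponent 1.
All primes ≡ 3 (mod 4) appear to even exponent (or don't appear), so by the two-squares theorem n IS expressible as a sum of two squares.
Step 3: Build a representation. Group n = k² · m with k = 4 and m = 41 · 113 = 4633 (a product of primes ≡ 1 (mod 4)); a representation of m scales to one of n via (k·x)² + (k·y)² = k²(x² + y²). Each prime p ≡ 1 (mod 4) is itself a sum of two squares; find a² by testing p − a² for a perfect square:
  41: 41 − 1² = 40, 41 − 2² = 37, 41 − 3² = 32, 41 − 4² = 25 = 5² ⇒ 41 = 4² + 5².
  113: 113 − 1² = 112, 113 − 2² = 109, 113 − 3² = 104, 113 − 4² = 97, 113 − 5² = 88, 113 − 6² = 77, 113 − 7² = 64 = 8² ⇒ 113 = 7² + 8².
  Combine using the Brahmagupta–Fibonacci identity (a² + b²)(c² + d²) = (ac − bd)² + (ad + bc)² = (ac + bd)² + (ad − bc)²:
  41 · 113 = 4633: from (4² + 5²)(7² + 8²), take (4·7 − 5·8, 4·8 + 5·7) = (28 − 40, 32 + 35) = (-12, 67); dropping signs (only squares matter) gives (12, 67); check 12² + 67² = 144 + 4489 = 4633 ✓.
  Scale by k = 4: (4·12, 4·67) = (48, 268).
Step 4: Order so x ≤ y and verify: 48² + 268² = 2304 + 71824 = 74128 = n. ✓

n = 74128 = 48² + 268² (one valid representation with x ≤ y).


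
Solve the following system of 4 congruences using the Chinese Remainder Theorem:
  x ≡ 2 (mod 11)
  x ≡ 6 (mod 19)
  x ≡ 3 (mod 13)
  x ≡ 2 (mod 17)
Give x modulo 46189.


Product of moduli M = 11 · 19 · 13 · 17 = 46189.
Merge one congruence at a time:
  Start: x ≡ 2 (mod 11).
  Combine with x ≡ 6 (mod 19); new modulus lcm = 209.
    Write x = 2 + 11·t and substitute into x ≡ 6 (mod 19): 11·t ≡ 6 − 2 = 4 (mod 19).
    The inverse of 11 mod 19 is 7 (since 11·7 = 77 = 4·19 + 1), so t ≡ 7·4 = 28 ≡ 9 (mod 19).
    Then x = 2 + 11·9 = 101, valid modulo lcm(11, 19) = 209: x ≡ 101 (mod 209).
  Combine with x ≡ 3 (mod 13); new modulus lcm = 2717.
    Write x = 101 + 209·t and substitute into x ≡ 3 (mod 13): 209·t ≡ 3 − 101 = -98 (mod 13).
    Reduce coefficients mod 13: 1·t ≡ 6 (mod 13).
    So t ≡ 6 (mod 13).
    Then x = 101 + 209·6 = 1355, valid modulo lcm(209, 13) = 2717: x ≡ 1355 (mod 2717).
  Combine with x ≡ 2 (mod 17); new modulus lcm = 46189.
    Write x = 1355 + 2717·t and substitute into x ≡ 2 (mod 17): 2717·t ≡ 2 − 1355 = -1353 (mod 17).
    Reduce coefficients mod 17: 14·t ≡ 7 (mod 17).
    The inverse of 14 mod 17 is 11 (since 14·11 = 154 = 9·17 + 1), so t ≡ 11·7 = 77 ≡ 9 (mod 17).
    Then x = 1355 + 2717·9 = 25808, valid modulo lcm(2717, 17) = 46189: x ≡ 25808 (mod 46189).
Verify against each original: 25808 mod 11 = 2, 25808 mod 19 = 6, 25808 mod 13 = 3, 25808 mod 17 = 2.

x ≡ 25808 (mod 46189).


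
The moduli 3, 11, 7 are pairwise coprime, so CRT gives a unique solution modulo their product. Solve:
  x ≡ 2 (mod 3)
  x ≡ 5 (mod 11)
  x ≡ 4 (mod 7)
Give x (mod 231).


Moduli 3, 11, 7 are pairwise coprime; by CRT there is a unique solution modulo M = 3 · 11 · 7 = 231.
Solve pairwise, accumulating the modulus:
  Start with x ≡ 2 (mod 3).
  Combine with x ≡ 5 (mod 11): since gcd(3, 11) = 1, we get a unique residue mod 33.
    Write x = 2 + 3·t and substitute into x ≡ 5 (mod 11): 3·t ≡ 5 − 2 = 3 (mod 11).
    The inverse of 3 mod 11 is 4 (since 3·4 = 12 = 1·11 + 1), so t ≡ 4·3 = 12 ≡ 1 (mod 11).
    Then x = 2 + 3·1 = 5, valid modulo lcm(3, 11) = 33: x ≡ 5 (mod 33).
  Combine with x ≡ 4 (mod 7): since gcd(33, 7) = 1, we get a unique residue mod 231.
    Write x = 5 + 33·t and substitute into x ≡ 4 (mod 7): 33·t ≡ 4 − 5 = -1 (mod 7).
    Reduce coefficients mod 7: 5·t ≡ 6 (mod 7).
    The inverse of 5 mod 7 is 3 (since 5·3 = 15 = 2·7 + 1), so t ≡ 3·6 = 18 ≡ 4 (mod 7).
    Then x = 5 + 33·4 = 137, valid modulo lcm(33, 7) = 231: x ≡ 137 (mod 231).
Verify: 137 mod 3 = 2 ✓, 137 mod 11 = 5 ✓, 137 mod 7 = 4 ✓.

x ≡ 137 (mod 231).


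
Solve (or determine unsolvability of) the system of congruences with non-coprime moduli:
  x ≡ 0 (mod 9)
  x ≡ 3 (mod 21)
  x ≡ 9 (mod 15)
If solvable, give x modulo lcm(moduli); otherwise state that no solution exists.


Moduli 9, 21, 15 are not pairwise coprime, so CRT works modulo lcm(m_i) when all pairwise compatibility conditions hold.
Pairwise compatibility: gcd(m_i, m_j) must divide a_i - a_j for every pair.
Merge one congruence at a time:
  Start: x ≡ 0 (mod 9).
  Combine with x ≡ 3 (mod 21): gcd(9, 21) = 3; 3 - 0 = 3, which IS divisible by 3, so compatible.
    Write x = 0 + 9·t and substitute into x ≡ 3 (mod 21): 9·t ≡ 3 − 0 = 3 (mod 21).
    Divide the congruence (and modulus) by g = 3: 3·t ≡ 1 (mod 7).
    The inverse of 3 mod 7 is 5 (since 3·5 = 15 = 2·7 + 1), so t ≡ 5·1 = 5 ≡ 5 (mod 7).
    Then x = 0 + 9·5 = 45, valid modulo lcm(9, 21) = 63: x ≡ 45 (mod 63).
  Combine with x ≡ 9 (mod 15): gcd(63, 15) = 3; 9 - 45 = -36, which IS divisible by 3, so compatible.
    Write x = 45 + 63·t and substitute into x ≡ 9 (mod 15): 63·t ≡ 9 − 45 = -36 (mod 15).
    Divide the congruence (and modulus) by g = 3: 21·t ≡ -12 (mod 5).
    Reduce coefficients mod 5: 1·t ≡ 3 (mod 5).
    So t ≡ 3 (mod 5).
    Then x = 45 + 63·3 = 234, valid modulo lcm(63, 15) = 315: x ≡ 234 (mod 315).
Verify: 234 mod 9 = 0, 234 mod 21 = 3, 234 mod 15 = 9.

x ≡ 234 (mod 315).


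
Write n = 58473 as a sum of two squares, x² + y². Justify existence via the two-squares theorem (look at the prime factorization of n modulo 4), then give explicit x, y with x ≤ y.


Step 1: Factor n = 58473 = 3^2 · 73 · 89.
Step 2: Check the mod-4 condition on each prime factor: 3 ≡ 3 (mod 4), exponent 2 (must be even); 73 ≡ 1 (mod 4), exponent 1; 89 ≡ 1 (mod 4), exponent 1.
All primes ≡ 3 (mod 4) appear to even exponent (or don't appear), so by the two-squares theorem n IS expressible as a sum of two squares.
Step 3: Build a representation. Group n = k² · m with k = 3 and m = 73 · 89 = 6497 (a product of primes ≡ 1 (mod 4)); a representation of m scales to one of n via (k·x)² + (k·y)² = k²(x² + y²). Each prime p ≡ 1 (mod 4) is itself a sum of two squares; find a² by testing p − a² for a perfect square:
  73: 73 − 1² = 72, 73 − 2² = 69, 73 − 3² = 64 = 8² ⇒ 73 = 3² + 8².
  89: 89 − 1² = 88, 89 − 2² = 85, 89 − 3² = 80, 89 − 4² = 73, 89 − 5² = 64 = 8² ⇒ 89 = 5² + 8².
  Combine using the Brahmagupta–Fibonacci identity (a² + b²)(c² + d²) = (ac − bd)² + (ad + bc)² = (ac + bd)² + (ad − bc)²:
  73 · 89 = 6497: from (3² + 8²)(5² + 8²), take (3·5 − 8·8, 3·8 + 8·5) = (15 − 64, 24 + 40) = (-49, 64); dropping signs (only squares matter) gives (49, 64); check 49² + 64² = 2401 + 4096 = 6497 ✓.
  Scale by k = 3: (3·49, 3·64) = (147, 192).
Step 4: Order so x ≤ y and verify: 147² + 192² = 21609 + 36864 = 58473 = n. ✓

n = 58473 = 147² + 192² (one valid representation with x ≤ y).


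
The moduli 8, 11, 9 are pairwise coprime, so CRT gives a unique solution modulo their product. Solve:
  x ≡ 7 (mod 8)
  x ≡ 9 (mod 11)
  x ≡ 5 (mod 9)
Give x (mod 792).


Moduli 8, 11, 9 are pairwise coprime; by CRT there is a unique solution modulo M = 8 · 11 · 9 = 792.
Solve pairwise, accumulating the modulus:
  Start with x ≡ 7 (mod 8).
  Combine with x ≡ 9 (mod 11): since gcd(8, 11) = 1, we get a unique residue mod 88.
    Write x = 7 + 8·t and substitute into x ≡ 9 (mod 11): 8·t ≡ 9 − 7 = 2 (mod 11).
    The inverse of 8 mod 11 is 7 (since 8·7 = 56 = 5·11 + 1), so t ≡ 7·2 = 14 ≡ 3 (mod 11).
    Then x = 7 + 8·3 = 31, valid modulo lcm(8, 11) = 88: x ≡ 31 (mod 88).
  Combine with x ≡ 5 (mod 9): since gcd(88, 9) = 1, we get a unique residue mod 792.
    Write x = 31 + 88·t and substitute into x ≡ 5 (mod 9): 88·t ≡ 5 − 31 = -26 (mod 9).
    Reduce coefficients mod 9: 7·t ≡ 1 (mod 9).
    The inverse of 7 mod 9 is 4 (since 7·4 = 28 = 3·9 + 1), so t ≡ 4·1 = 4 ≡ 4 (mod 9).
    Then x = 31 + 88·4 = 383, valid modulo lcm(88, 9) = 792: x ≡ 383 (mod 792).
Verify: 383 mod 8 = 7 ✓, 383 mod 11 = 9 ✓, 383 mod 9 = 5 ✓.

x ≡ 383 (mod 792).


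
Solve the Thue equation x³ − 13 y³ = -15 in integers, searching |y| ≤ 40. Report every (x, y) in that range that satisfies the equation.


The equation is x³ - 13y³ = -15. For fixed y, x³ = 13·y³ − 15, so a solution requires the RHS to be a perfect cube.
Strategy: iterate y from -40 to 40, compute RHS = 13·y³ − 15, and check whether it is a (positive or negative) perfect cube.
Check small values of y:
  y = 0: RHS = -15 is not a perfect cube.
  y = 1: RHS = -2 is not a perfect cube.
  y = -1: RHS = -28 is not a perfect cube.
  y = 2: RHS = 89 is not a perfect cube.
  y = -2: RHS = -119 is not a perfect cube.
  y = 3: RHS = 336 is not a perfect cube.
  y = -3: RHS = -366 is not a perfect cube.
Continuing the search up to |y| = 40 finds no solutions either.
No (x, y) in the scanned range satisfies the equation.

No integer solutions with |y| ≤ 40.


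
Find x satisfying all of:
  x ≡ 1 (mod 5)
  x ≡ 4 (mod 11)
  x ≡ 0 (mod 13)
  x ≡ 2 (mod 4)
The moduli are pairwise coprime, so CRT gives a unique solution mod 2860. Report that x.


Product of moduli M = 5 · 11 · 13 · 4 = 2860.
Merge one congruence at a time:
  Start: x ≡ 1 (mod 5).
  Combine with x ≡ 4 (mod 11); new modulus lcm = 55.
    Write x = 1 + 5·t and substitute into x ≡ 4 (mod 11): 5·t ≡ 4 − 1 = 3 (mod 11).
    The inverse of 5 mod 11 is 9 (since 5·9 = 45 = 4·11 + 1), so t ≡ 9·3 = 27 ≡ 5 (mod 11).
    Then x = 1 + 5·5 = 26, valid modulo lcm(5, 11) = 55: x ≡ 26 (mod 55).
  Combine with x ≡ 0 (mod 13); new modulus lcm = 715.
    Write x = 26 + 55·t and substitute into x ≡ 0 (mod 13): 55·t ≡ 0 − 26 = -26 (mod 13).
    Reduce coefficients mod 13: 3·t ≡ 0 (mod 13).
    The inverse of 3 mod 13 is 9 (since 3·9 = 27 = 2·13 + 1), so t ≡ 9·0 = 0 ≡ 0 (mod 13).
    Then x = 26 + 55·0 = 26, valid modulo lcm(55, 13) = 715: x ≡ 26 (mod 715).
  Combine with x ≡ 2 (mod 4); new modulus lcm = 2860.
    Write x = 26 + 715·t and substitute into x ≡ 2 (mod 4): 715·t ≡ 2 − 26 = -24 (mod 4).
    Reduce coefficients mod 4: 3·t ≡ 0 (mod 4).
    The inverse of 3 mod 4 is 3 (since 3·3 = 9 = 2·4 + 1), so t ≡ 3·0 = 0 ≡ 0 (mod 4).
    Then x = 26 + 715·0 = 26, valid modulo lcm(715, 4) = 2860: x ≡ 26 (mod 2860).
Verify against each original: 26 mod 5 = 1, 26 mod 11 = 4, 26 mod 13 = 0, 26 mod 4 = 2.

x ≡ 26 (mod 2860).


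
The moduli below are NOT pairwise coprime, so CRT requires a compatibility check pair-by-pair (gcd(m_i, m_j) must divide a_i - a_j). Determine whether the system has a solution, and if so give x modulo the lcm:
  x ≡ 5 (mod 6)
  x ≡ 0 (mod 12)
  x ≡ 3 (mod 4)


Moduli 6, 12, 4 are not pairwise coprime, so CRT works modulo lcm(m_i) when all pairwise compatibility conditions hold.
Pairwise compatibility: gcd(m_i, m_j) must divide a_i - a_j for every pair.
Merge one congruence at a time:
  Start: x ≡ 5 (mod 6).
  Combine with x ≡ 0 (mod 12): gcd(6, 12) = 6, and 0 - 5 = -5 is NOT divisible by 6.
    ⇒ system is inconsistent (no integer solution).

No solution (the system is inconsistent).


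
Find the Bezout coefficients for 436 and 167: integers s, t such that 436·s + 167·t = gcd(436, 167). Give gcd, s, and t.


Euclidean algorithm on (436, 167) — divide until remainder is 0:
  436 = 2 · 167 + 102
  167 = 1 · 102 + 65
  102 = 1 · 65 + 37
  65 = 1 · 37 + 28
  37 = 1 · 28 + 9
  28 = 3 · 9 + 1
  9 = 9 · 1 + 0
gcd(436, 167) = 1.
Track Bezout coefficients alongside the remainders: start with r₀ = 436 = a·1 + b·0 (s = 1, t = 0) and r₁ = 167 = a·0 + b·1 (s = 0, t = 1); each new remainder r_{k+1} = r_{k-1} − q_k·r_k inherits s_{k+1} = s_{k-1} − q_k·s_k, t_{k+1} = t_{k-1} − q_k·t_k, so r_k = a·s_k + b·t_k at every step:
  q = 2: r = 102, s = 1 − 2·0 = 1, t = 0 − 2·1 = -2  (check: 436·1 + 167·(-2) = 102)
  q = 1: r = 65, s = 0 − 1·1 = -1, t = 1 − 1·(-2) = 3  (check: 436·(-1) + 167·3 = 65)
  q = 1: r = 37, s = 1 − 1·(-1) = 2, t = -2 − 1·3 = -5  (check: 436·2 + 167·(-5) = 37)
  q = 1: r = 28, s = -1 − 1·2 = -3, t = 3 − 1·(-5) = 8  (check: 436·(-3) + 167·8 = 28)
  q = 1: r = 9, s = 2 − 1·(-3) = 5, t = -5 − 1·8 = -13  (check: 436·5 + 167·(-13) = 9)
  q = 3: r = 1, s = -3 − 3·5 = -18, t = 8 − 3·(-13) = 47  (check: 436·(-18) + 167·47 = 1)
The row with r = 1 (the gcd) gives the Bezout coefficients s = -18, t = 47.
Result: 436 · (-18) + 167 · (47) = 1.

gcd(436, 167) = 1; s = -18, t = 47 (check: 436·(-18) + 167·47 = 1).


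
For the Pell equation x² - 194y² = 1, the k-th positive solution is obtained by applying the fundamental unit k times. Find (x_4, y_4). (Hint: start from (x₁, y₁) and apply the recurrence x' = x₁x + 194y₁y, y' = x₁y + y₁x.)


Step 1: Find the fundamental solution (x₁, y₁) of x² - 194y² = 1.
  Expand √194 as a continued fraction. a₀ = ⌊√194⌋ = 13; iterate m_{k+1} = d_k·a_k − m_k, d_{k+1} = (194 − m_{k+1}²)/d_k, a_{k+1} = ⌊(a₀ + m_{k+1})/d_{k+1}⌋ (starting m₀ = 0, d₀ = 1), with convergents p_k = a_k·p_{k-1} + p_{k-2}, q_k = a_k·q_{k-1} + q_{k-2} (p₋₁ = 1, q₋₁ = 0):
  k = 0: a₀ = 13; p₀/q₀ = 13/1; p₀² − 194·q₀² = 169 − 194 = -25.
  k = 1: m = 13, d = 25, a = ⌊(13 + 13)/25⌋ = 1; p/q = (1·13 + 1)/(1·1 + 0) = 14/1; p² − 194·q² = 196 − 194 = 2.
  k = 2: m = 12, d = 2, a = ⌊(13 + 12)/2⌋ = 12; p/q = (12·14 + 13)/(12·1 + 1) = 181/13; p² − 194·q² = 32761 − 32786 = -25.
  k = 3: m = 12, d = 25, a = ⌊(13 + 12)/25⌋ = 1; p/q = (1·181 + 14)/(1·13 + 1) = 195/14; p² − 194·q² = 38025 − 38024 = 1.
  The first convergent with p² − 194·q² = 1 gives the fundamental solution (x₁, y₁) = (195, 14).
Step 2: Apply the recurrence (x_{n+1}, y_{n+1}) = (x₁x_n + 194y₁y_n, x₁y_n + y₁x_n) repeatedly.
  From (x_1, y_1) = (195, 14): x_2 = 195·195 + 194·14·14 = 76049; y_2 = 195·14 + 14·195 = 5460.
  From (x_2, y_2) = (76049, 5460): x_3 = 195·76049 + 194·14·5460 = 29658915; y_3 = 195·5460 + 14·76049 = 2129386.
  From (x_3, y_3) = (29658915, 2129386): x_4 = 195·29658915 + 194·14·2129386 = 11566900801; y_4 = 195·2129386 + 14·29658915 = 830455080.
Step 3: Verify x_4² - 194·y_4² = 133793194140174441601 - 133793194140174441600 = 1 (should be 1). ✓

(x_1, y_1) = (195, 14); (x_4, y_4) = (11566900801, 830455080).


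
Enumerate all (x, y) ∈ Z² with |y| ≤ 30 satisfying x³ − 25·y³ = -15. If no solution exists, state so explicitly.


The equation is x³ - 25y³ = -15. For fixed y, x³ = 25·y³ − 15, so a solution requires the RHS to be a perfect cube.
Strategy: iterate y from -30 to 30, compute RHS = 25·y³ − 15, and check whether it is a (positive or negative) perfect cube.
Check small values of y:
  y = 0: RHS = -15 is not a perfect cube.
  y = 1: RHS = 10 is not a perfect cube.
  y = -1: RHS = -40 is not a perfect cube.
  y = 2: RHS = 185 is not a perfect cube.
  y = -2: RHS = -215 is not a perfect cube.
  y = 3: RHS = 660 is not a perfect cube.
  y = -3: RHS = -690 is not a perfect cube.
Continuing the search up to |y| = 30 finds no solutions either.
No (x, y) in the scanned range satisfies the equation.

No integer solutions with |y| ≤ 30.


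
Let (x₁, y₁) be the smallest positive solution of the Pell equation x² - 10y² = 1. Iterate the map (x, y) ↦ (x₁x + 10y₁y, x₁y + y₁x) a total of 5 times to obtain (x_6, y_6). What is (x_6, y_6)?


Step 1: Find the fundamental solution (x₁, y₁) of x² - 10y² = 1.
  Expand √10 as a continued fraction. a₀ = ⌊√10⌋ = 3; iterate m_{k+1} = d_k·a_k − m_k, d_{k+1} = (10 − m_{k+1}²)/d_k, a_{k+1} = ⌊(a₀ + m_{k+1})/d_{k+1}⌋ (starting m₀ = 0, d₀ = 1), with convergents p_k = a_k·p_{k-1} + p_{k-2}, q_k = a_k·q_{k-1} + q_{k-2} (p₋₁ = 1, q₋₁ = 0):
  k = 0: a₀ = 3; p₀/q₀ = 3/1; p₀² − 10·q₀² = 9 − 10 = -1.
  k = 1: m = 3, d = 1, a = ⌊(3 + 3)/1⌋ = 6; p/q = (6·3 + 1)/(6·1 + 0) = 19/6; p² − 10·q² = 361 − 360 = 1.
  The first convergent with p² − 10·q² = 1 gives the fundamental solution (x₁, y₁) = (19, 6).
Step 2: Apply the recurrence (x_{n+1}, y_{n+1}) = (x₁x_n + 10y₁y_n, x₁y_n + y₁x_n) repeatedly.
  From (x_1, y_1) = (19, 6): x_2 = 19·19 + 10·6·6 = 721; y_2 = 19·6 + 6·19 = 228.
  From (x_2, y_2) = (721, 228): x_3 = 19·721 + 10·6·228 = 27379; y_3 = 19·228 + 6·721 = 8658.
  From (x_3, y_3) = (27379, 8658): x_4 = 19·27379 + 10·6·8658 = 1039681; y_4 = 19·8658 + 6·27379 = 328776.
  From (x_4, y_4) = (1039681, 328776): x_5 = 19·1039681 + 10·6·328776 = 39480499; y_5 = 19·328776 + 6·1039681 = 12484830.
  From (x_5, y_5) = (39480499, 12484830): x_6 = 19·39480499 + 10·6·12484830 = 1499219281; y_6 = 19·12484830 + 6·39480499 = 474094764.
Step 3: Verify x_6² - 10·y_6² = 2247658452522156961 - 2247658452522156960 = 1 (should be 1). ✓

(x_1, y_1) = (19, 6); (x_6, y_6) = (1499219281, 474094764).


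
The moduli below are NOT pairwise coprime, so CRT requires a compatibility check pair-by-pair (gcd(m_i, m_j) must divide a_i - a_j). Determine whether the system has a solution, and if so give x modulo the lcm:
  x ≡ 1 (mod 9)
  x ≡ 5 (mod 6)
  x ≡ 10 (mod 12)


Moduli 9, 6, 12 are not pairwise coprime, so CRT works modulo lcm(m_i) when all pairwise compatibility conditions hold.
Pairwise compatibility: gcd(m_i, m_j) must divide a_i - a_j for every pair.
Merge one congruence at a time:
  Start: x ≡ 1 (mod 9).
  Combine with x ≡ 5 (mod 6): gcd(9, 6) = 3, and 5 - 1 = 4 is NOT divisible by 3.
    ⇒ system is inconsistent (no integer solution).

No solution (the system is inconsistent).


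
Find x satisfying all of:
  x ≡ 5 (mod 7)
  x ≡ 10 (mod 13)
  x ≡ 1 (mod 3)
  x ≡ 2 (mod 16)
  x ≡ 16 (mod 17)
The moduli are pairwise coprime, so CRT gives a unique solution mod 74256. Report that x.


Product of moduli M = 7 · 13 · 3 · 16 · 17 = 74256.
Merge one congruence at a time:
  Start: x ≡ 5 (mod 7).
  Combine with x ≡ 10 (mod 13); new modulus lcm = 91.
    Write x = 5 + 7·t and substitute into x ≡ 10 (mod 13): 7·t ≡ 10 − 5 = 5 (mod 13).
    The inverse of 7 mod 13 is 2 (since 7·2 = 14 = 1·13 + 1), so t ≡ 2·5 = 10 ≡ 10 (mod 13).
    Then x = 5 + 7·10 = 75, valid modulo lcm(7, 13) = 91: x ≡ 75 (mod 91).
  Combine with x ≡ 1 (mod 3); new modulus lcm = 273.
    Write x = 75 + 91·t and substitute into x ≡ 1 (mod 3): 91·t ≡ 1 − 75 = -74 (mod 3).
    Reduce coefficients mod 3: 1·t ≡ 1 (mod 3).
    So t ≡ 1 (mod 3).
    Then x = 75 + 91·1 = 166, valid modulo lcm(91, 3) = 273: x ≡ 166 (mod 273).
  Combine with x ≡ 2 (mod 16); new modulus lcm = 4368.
    Write x = 166 + 273·t and substitute into x ≡ 2 (mod 16): 273·t ≡ 2 − 166 = -164 (mod 16).
    Reduce coefficients mod 16: 1·t ≡ 12 (mod 16).
    So t ≡ 12 (mod 16).
    Then x = 166 + 273·12 = 3442, valid modulo lcm(273, 16) = 4368: x ≡ 3442 (mod 4368).
  Combine with x ≡ 16 (mod 17); new modulus lcm = 74256.
    Write x = 3442 + 4368·t and substitute into x ≡ 16 (mod 17): 4368·t ≡ 16 − 3442 = -3426 (mod 17).
    Reduce coefficients mod 17: 16·t ≡ 8 (mod 17).
    The inverse of 16 mod 17 is 16 (since 16·16 = 256 = 15·17 + 1), so t ≡ 16·8 = 128 ≡ 9 (mod 17).
    Then x = 3442 + 4368·9 = 42754, valid modulo lcm(4368, 17) = 74256: x ≡ 42754 (mod 74256).
Verify against each original: 42754 mod 7 = 5, 42754 mod 13 = 10, 42754 mod 3 = 1, 42754 mod 16 = 2, 42754 mod 17 = 16.

x ≡ 42754 (mod 74256).


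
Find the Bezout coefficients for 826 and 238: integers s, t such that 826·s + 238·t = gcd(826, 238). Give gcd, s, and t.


Euclidean algorithm on (826, 238) — divide until remainder is 0:
  826 = 3 · 238 + 112
  238 = 2 · 112 + 14
  112 = 8 · 14 + 0
gcd(826, 238) = 14.
Track Bezout coefficients alongside the remainders: start with r₀ = 826 = a·1 + b·0 (s = 1, t = 0) and r₁ = 238 = a·0 + b·1 (s = 0, t = 1); each new remainder r_{k+1} = r_{k-1} − q_k·r_k inherits s_{k+1} = s_{k-1} − q_k·s_k, t_{k+1} = t_{k-1} − q_k·t_k, so r_k = a·s_k + b·t_k at every step:
  q = 3: r = 112, s = 1 − 3·0 = 1, t = 0 − 3·1 = -3  (check: 826·1 + 238·(-3) = 112)
  q = 2: r = 14, s = 0 − 2·1 = -2, t = 1 − 2·(-3) = 7  (check: 826·(-2) + 238·7 = 14)
The row with r = 14 (the gcd) gives the Bezout coefficients s = -2, t = 7.
Result: 826 · (-2) + 238 · (7) = 14.

gcd(826, 238) = 14; s = -2, t = 7 (check: 826·(-2) + 238·7 = 14).


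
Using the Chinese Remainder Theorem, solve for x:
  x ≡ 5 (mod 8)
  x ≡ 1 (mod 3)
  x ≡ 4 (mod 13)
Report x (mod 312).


Moduli 8, 3, 13 are pairwise coprime; by CRT there is a unique solution modulo M = 8 · 3 · 13 = 312.
Solve pairwise, accumulating the modulus:
  Start with x ≡ 5 (mod 8).
  Combine with x ≡ 1 (mod 3): since gcd(8, 3) = 1, we get a unique residue mod 24.
    Write x = 5 + 8·t and substitute into x ≡ 1 (mod 3): 8·t ≡ 1 − 5 = -4 (mod 3).
    Reduce coefficients mod 3: 2·t ≡ 2 (mod 3).
    The inverse of 2 mod 3 is 2 (since 2·2 = 4 = 1·3 + 1), so t ≡ 2·2 = 4 ≡ 1 (mod 3).
    Then x = 5 + 8·1 = 13, valid modulo lcm(8, 3) = 24: x ≡ 13 (mod 24).
  Combine with x ≡ 4 (mod 13): since gcd(24, 13) = 1, we get a unique residue mod 312.
    Write x = 13 + 24·t and substitute into x ≡ 4 (mod 13): 24·t ≡ 4 − 13 = -9 (mod 13).
    Reduce coefficients mod 13: 11·t ≡ 4 (mod 13).
    The inverse of 11 mod 13 is 6 (since 11·6 = 66 = 5·13 + 1), so t ≡ 6·4 = 24 ≡ 11 (mod 13).
    Then x = 13 + 24·11 = 277, valid modulo lcm(24, 13) = 312: x ≡ 277 (mod 312).
Verify: 277 mod 8 = 5 ✓, 277 mod 3 = 1 ✓, 277 mod 13 = 4 ✓.

x ≡ 277 (mod 312).


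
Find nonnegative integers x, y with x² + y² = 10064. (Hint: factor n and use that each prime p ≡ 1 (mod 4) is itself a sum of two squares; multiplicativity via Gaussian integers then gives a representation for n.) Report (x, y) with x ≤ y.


Step 1: Factor n = 10064 = 2^4 · 17 · 37.
Step 2: Check the mod-4 condition on each prime factor: 2 = 2 (special); 17 ≡ 1 (mod 4), exponent 1; 37 ≡ 1 (mod 4), exponent 1.
All primes ≡ 3 (mod 4) appear to even exponent (or don't appear), so by the two-squares theorem n IS expressible as a sum of two squares.
Step 3: Build a representation. Group n = k² · m with k = 4 and m = 17 · 37 = 629 (a product of primes ≡ 1 (mod 4)); a representation of m scales to one of n via (k·x)² + (k·y)² = k²(x² + y²). Each prime p ≡ 1 (mod 4) is itself a sum of two squares; find a² by testing p − a² for a perfect square:
  17: 17 − 1² = 16 = 4² ⇒ 17 = 1² + 4².
  37: 37 − 1² = 36 = 6² ⇒ 37 = 1² + 6².
  Combine using the Brahmagupta–Fibonacci identity (a² + b²)(c² + d²) = (ac − bd)² + (ad + bc)² = (ac + bd)² + (ad − bc)²:
  17 · 37 = 629: from (1² + 4²)(1² + 6²), take (1·1 − 4·6, 1·6 + 4·1) = (1 − 24, 6 + 4) = (-23, 10); dropping signs (only squares matter) gives (23, 10); check 23² + 10² = 529 + 100 = 629 ✓.
  Scale by k = 4: (4·23, 4·10) = (92, 40).
Step 4: Order so x ≤ y and verify: 40² + 92² = 1600 + 8464 = 10064 = n. ✓

n = 10064 = 40² + 92² (one valid representation with x ≤ y).
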